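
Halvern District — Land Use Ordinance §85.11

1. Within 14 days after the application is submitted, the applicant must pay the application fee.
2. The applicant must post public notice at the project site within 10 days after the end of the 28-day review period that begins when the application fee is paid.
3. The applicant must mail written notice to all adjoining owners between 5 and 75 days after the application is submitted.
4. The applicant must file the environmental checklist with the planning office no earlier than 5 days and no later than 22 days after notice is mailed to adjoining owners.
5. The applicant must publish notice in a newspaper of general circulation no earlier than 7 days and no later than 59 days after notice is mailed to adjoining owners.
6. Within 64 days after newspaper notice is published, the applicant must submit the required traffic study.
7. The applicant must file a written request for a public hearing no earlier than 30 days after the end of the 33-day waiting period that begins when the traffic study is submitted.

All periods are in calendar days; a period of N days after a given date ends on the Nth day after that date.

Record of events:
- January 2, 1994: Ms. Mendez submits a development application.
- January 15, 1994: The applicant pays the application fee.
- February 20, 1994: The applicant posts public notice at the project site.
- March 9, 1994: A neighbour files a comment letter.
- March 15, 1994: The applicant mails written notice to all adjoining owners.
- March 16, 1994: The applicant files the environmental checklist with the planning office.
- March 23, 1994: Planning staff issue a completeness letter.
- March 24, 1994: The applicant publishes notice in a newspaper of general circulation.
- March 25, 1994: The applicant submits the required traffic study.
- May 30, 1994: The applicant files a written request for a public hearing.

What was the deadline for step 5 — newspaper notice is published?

Step 5 runs from March 15, 1994, when notice is mailed to adjoining owners. The window is 7–59 days after March 15, 1994; it closes on May 13, 1994.

May 13, 1994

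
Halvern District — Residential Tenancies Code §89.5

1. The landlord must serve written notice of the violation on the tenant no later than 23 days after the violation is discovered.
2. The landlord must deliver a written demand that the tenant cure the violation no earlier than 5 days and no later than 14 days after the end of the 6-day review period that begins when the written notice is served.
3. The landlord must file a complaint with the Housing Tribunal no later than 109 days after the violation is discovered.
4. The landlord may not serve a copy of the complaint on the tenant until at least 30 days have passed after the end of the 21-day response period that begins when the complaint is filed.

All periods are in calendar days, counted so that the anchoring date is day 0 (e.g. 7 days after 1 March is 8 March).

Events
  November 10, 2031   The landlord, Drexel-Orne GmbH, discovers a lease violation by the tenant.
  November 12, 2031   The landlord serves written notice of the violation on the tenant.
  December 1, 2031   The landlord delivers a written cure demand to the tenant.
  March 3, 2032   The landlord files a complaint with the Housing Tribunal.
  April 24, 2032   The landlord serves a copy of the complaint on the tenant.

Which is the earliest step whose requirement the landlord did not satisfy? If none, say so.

Step 3

Step 1 — counting 23 days from November 10, 2031 (when the violation is discovered) gives a deadline of December 3, 2031; November 12, 2031 is within that limit.
Step 2 — 5 and 14 days from November 18, 2031 (end of the 6-day review period, which began when the written notice is served on November 12, 2031) are November 23, 2031 and December 2, 2031 respectively; done December 1, 2031, which is between those dates.
Step 3 — counting 109 days from November 10, 2031 (when the violation is discovered) gives a deadline of February 27, 2032; done March 3, 2032 — 5 days late.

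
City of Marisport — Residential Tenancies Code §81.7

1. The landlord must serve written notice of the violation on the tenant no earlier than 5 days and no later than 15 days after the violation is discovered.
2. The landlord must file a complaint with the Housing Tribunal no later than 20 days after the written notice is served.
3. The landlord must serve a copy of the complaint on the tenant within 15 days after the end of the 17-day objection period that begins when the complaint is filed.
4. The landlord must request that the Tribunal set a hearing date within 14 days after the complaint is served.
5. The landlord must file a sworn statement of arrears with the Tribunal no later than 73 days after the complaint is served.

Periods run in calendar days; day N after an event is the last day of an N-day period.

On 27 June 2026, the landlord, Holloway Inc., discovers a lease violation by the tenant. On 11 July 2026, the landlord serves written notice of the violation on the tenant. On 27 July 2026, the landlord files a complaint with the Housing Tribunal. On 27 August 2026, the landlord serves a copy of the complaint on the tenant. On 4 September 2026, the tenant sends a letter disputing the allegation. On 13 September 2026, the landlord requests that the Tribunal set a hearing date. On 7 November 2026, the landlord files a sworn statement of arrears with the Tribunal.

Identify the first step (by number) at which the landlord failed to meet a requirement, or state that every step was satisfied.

Step 1: the window is 5–15 days after 27 June 2026 (when the violation is discovered), so 2 July 2026 through 12 July 2026; done 11 July 2026, which is between those dates.
Step 2: 20 days after 11 July 2026 (when the written notice is served) is 31 July 2026; completed 27 July 2026, before the deadline.
Step 3: 15 days after 13 August 2026 (end of the 17-day objection period, which began when the complaint is filed on 27 July 2026) is 28 August 2026; 27 August 2026 is within that limit.
Step 4: 14 days after 27 August 2026 (when the complaint is served) is 10 September 2026; not done until 13 September 2026, 3 days after the deadline.
Later steps need not be reached.

Step 4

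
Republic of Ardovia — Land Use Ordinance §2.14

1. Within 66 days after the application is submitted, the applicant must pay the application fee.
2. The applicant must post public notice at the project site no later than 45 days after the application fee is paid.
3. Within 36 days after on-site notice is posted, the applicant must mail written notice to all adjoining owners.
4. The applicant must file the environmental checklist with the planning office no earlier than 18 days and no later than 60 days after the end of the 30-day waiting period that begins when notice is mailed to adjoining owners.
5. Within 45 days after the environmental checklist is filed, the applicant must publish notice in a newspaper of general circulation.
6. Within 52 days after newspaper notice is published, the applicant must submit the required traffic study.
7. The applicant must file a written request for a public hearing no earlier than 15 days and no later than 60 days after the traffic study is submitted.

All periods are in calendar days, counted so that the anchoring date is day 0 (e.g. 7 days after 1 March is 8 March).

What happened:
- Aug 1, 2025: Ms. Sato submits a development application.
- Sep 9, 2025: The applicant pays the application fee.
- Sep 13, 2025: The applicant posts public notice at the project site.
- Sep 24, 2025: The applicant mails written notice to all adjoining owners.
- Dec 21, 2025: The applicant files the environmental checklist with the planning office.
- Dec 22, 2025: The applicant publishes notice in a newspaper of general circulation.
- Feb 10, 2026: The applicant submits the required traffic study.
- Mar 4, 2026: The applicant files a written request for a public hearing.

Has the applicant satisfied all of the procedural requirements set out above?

Yes

Step 1: 66 days after Aug 1, 2025 (when the application is submitted) is Oct 6, 2025; completed Sep 9, 2025, before the deadline.
Step 2: 45 days after Sep 9, 2025 (when the application fee is paid) is Oct 24, 2025; done Sep 13, 2025 — timely.
Step 3: 36 days after Sep 13, 2025 (when on-site notice is posted) is Oct 19, 2025; done Sep 24, 2025 — timely.
Step 4: the window is 18–60 days after Oct 24, 2025 (end of the 30-day waiting period, which began when notice is mailed to adjoining owners on Sep 24, 2025), so Nov 11, 2025 through Dec 23, 2025; done Dec 21, 2025 — within the window.
Step 5: 45 days after Dec 21, 2025 (when the environmental checklist is filed) is Feb 4, 2026; done Dec 22, 2025 — timely.
Step 6: 52 days after Dec 22, 2025 (when newspaper notice is published) is Feb 12, 2026; done Feb 10, 2026 — timely.
Step 7: the window is 15–60 days after Feb 10, 2026 (when the traffic study is submitted), so Feb 25, 2026 through Apr 11, 2026; done Mar 4, 2026, which is between those dates.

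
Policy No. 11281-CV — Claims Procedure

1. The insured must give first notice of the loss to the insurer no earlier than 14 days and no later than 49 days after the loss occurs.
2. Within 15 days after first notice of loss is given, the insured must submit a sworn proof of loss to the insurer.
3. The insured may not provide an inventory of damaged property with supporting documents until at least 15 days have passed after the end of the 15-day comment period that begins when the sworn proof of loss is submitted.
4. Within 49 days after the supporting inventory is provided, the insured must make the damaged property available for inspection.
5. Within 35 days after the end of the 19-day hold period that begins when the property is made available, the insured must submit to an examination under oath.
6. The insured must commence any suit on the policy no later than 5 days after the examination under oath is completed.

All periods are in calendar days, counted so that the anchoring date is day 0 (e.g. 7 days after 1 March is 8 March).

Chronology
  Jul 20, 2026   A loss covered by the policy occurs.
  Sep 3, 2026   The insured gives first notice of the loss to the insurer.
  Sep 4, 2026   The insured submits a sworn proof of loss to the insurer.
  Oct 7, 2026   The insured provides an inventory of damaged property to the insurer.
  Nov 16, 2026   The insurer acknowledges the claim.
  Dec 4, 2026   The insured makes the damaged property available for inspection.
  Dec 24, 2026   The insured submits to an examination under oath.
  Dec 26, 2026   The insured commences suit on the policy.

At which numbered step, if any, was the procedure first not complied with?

Step 4

Step 1: the window is 14–49 days after Jul 20, 2026 (when the loss occurs), so Aug 3, 2026 through Sep 7, 2026; Sep 3, 2026 falls inside that range.
Step 2: 15 days after Sep 3, 2026 (when first notice of loss is given) is Sep 18, 2026; Sep 4, 2026 is within that limit.
Step 3: the earliest permitted date is 15 days after Sep 19, 2026 (end of the 15-day comment period, which began when the sworn proof of loss is submitted on Sep 4, 2026), i.e. Oct 4, 2026; done Oct 7, 2026 — permitted.
Step 4: 49 days after Oct 7, 2026 (when the supporting inventory is provided) is Nov 25, 2026; done Dec 4, 2026 — 9 days late.
The analysis stops there.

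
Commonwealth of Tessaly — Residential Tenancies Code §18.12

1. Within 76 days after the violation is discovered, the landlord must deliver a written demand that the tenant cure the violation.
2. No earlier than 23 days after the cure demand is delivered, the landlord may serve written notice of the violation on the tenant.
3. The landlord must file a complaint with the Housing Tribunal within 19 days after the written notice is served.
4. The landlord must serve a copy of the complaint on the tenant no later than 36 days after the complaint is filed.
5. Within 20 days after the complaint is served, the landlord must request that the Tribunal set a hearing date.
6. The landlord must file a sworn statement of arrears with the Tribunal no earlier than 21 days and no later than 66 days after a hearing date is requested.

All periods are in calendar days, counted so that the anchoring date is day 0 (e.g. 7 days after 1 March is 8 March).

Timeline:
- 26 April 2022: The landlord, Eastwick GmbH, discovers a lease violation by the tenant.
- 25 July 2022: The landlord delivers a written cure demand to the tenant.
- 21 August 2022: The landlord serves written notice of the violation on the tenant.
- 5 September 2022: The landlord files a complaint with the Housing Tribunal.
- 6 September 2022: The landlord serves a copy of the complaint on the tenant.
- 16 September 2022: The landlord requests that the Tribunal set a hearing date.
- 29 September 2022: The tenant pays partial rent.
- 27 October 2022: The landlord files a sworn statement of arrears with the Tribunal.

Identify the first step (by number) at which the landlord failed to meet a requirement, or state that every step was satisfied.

Step 1 — counting 76 days from 26 April 2022 (when the violation is discovered) gives a deadline of 11 July 2022; done 25 July 2022 — 14 days late.
The procedure was therefore not followed at step 1.

Step 1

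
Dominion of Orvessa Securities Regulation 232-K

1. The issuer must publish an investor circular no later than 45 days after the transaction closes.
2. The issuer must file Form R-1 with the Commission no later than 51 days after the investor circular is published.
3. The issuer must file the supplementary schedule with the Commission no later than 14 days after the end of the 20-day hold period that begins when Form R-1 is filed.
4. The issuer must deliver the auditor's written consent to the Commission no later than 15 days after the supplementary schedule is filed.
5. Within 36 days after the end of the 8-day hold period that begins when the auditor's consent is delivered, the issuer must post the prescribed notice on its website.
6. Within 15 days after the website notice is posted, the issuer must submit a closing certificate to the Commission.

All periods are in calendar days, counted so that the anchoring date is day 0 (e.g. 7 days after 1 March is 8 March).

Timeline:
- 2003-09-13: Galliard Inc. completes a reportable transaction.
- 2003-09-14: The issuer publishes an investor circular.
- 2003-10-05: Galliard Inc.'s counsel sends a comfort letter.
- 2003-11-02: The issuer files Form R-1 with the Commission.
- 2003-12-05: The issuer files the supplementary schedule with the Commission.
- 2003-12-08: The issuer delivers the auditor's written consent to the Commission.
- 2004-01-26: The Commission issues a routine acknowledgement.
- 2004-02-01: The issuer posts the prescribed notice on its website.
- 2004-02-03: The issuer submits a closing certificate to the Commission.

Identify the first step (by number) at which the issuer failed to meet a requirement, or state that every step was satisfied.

Step 5

Step 1 — counting 45 days from 2003-09-13 (when the transaction closes) gives a deadline of 2003-10-28; done 2003-09-14 — timely.
Step 2 — counting 51 days from 2003-09-14 (when the investor circular is published) gives a deadline of 2003-11-04; 2003-11-02 is within that limit.
Step 3 — counting 14 days from 2003-11-22 (end of the 20-day hold period, which began when Form R-1 is filed on 2003-11-02) gives a deadline of 2003-12-06; 2003-12-05 is within that limit.
Step 4 — counting 15 days from 2003-12-05 (when the supplementary schedule is filed) gives a deadline of 2003-12-20; 2003-12-08 is within that limit.
Step 5 — counting 36 days from 2003-12-16 (end of the 8-day hold period, which began when the auditor's consent is delivered on 2003-12-08) gives a deadline of 2004-01-21; done 2004-02-01 — 11 days late.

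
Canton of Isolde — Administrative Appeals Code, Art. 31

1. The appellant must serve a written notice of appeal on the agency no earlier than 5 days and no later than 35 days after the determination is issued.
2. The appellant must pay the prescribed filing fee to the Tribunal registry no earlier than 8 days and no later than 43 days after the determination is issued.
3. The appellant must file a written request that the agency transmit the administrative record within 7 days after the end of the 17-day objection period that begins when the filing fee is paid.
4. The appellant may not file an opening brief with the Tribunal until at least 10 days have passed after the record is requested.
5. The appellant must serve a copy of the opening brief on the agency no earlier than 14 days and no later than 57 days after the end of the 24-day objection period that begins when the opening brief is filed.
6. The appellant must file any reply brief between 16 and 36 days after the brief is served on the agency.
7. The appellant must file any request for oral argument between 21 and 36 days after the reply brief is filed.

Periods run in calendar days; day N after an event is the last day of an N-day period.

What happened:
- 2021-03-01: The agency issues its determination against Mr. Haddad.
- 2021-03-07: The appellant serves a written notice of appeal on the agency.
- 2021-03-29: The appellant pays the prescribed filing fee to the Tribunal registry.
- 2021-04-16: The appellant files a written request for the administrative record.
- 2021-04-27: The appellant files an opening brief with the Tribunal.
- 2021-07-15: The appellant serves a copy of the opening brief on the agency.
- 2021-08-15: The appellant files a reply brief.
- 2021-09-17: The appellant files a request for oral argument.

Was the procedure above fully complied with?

Step 1 — 5 and 35 days from 2021-03-01 (when the determination is issued) are 2021-03-06 and 2021-04-05 respectively; 2021-03-07 falls inside that range.
Step 2 — 8 and 43 days from 2021-03-01 (when the determination is issued) are 2021-03-09 and 2021-04-13 respectively; 2021-03-29 falls inside that range.
Step 3 — counting 7 days from 2021-04-15 (end of the 17-day objection period, which began when the filing fee is paid on 2021-03-29) gives a deadline of 2021-04-22; done 2021-04-16 — timely.
Step 4 — must wait 10 days from 2021-04-16 (when the record is requested), so not before 2021-04-26; 2021-04-27 is on or after that date.
Step 5 — 14 and 57 days from 2021-05-21 (end of the 24-day objection period, which began when the opening brief is filed on 2021-04-27) are 2021-06-04 and 2021-07-17 respectively; done 2021-07-15 — within the window.
Step 6 — 16 and 36 days from 2021-07-15 (when the brief is served on the agency) are 2021-07-31 and 2021-08-20 respectively; done 2021-08-15, which is between those dates.
Step 7 — 21 and 36 days from 2021-08-15 (when the reply brief is filed) are 2021-09-05 and 2021-09-20 respectively; done 2021-09-17, which is between those dates.

Yes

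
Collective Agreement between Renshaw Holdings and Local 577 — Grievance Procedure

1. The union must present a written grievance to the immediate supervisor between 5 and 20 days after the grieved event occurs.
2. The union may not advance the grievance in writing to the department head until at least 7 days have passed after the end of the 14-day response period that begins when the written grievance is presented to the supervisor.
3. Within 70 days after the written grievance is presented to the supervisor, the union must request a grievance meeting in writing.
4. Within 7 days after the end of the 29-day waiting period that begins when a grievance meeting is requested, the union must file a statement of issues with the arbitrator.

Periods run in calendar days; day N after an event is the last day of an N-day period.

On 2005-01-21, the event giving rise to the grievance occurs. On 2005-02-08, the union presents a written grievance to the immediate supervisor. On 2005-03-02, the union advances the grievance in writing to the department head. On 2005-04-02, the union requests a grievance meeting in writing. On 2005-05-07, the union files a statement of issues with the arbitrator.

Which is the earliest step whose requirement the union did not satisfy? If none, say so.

None — every step was satisfied

Step 1: the window is 5–20 days after 2005-01-21 (when the grieved event occurs), so 2005-01-26 through 2005-02-10; done 2005-02-08 — within the window.
Step 2: the earliest permitted date is 7 days after 2005-02-22 (end of the 14-day response period, which began when the written grievance is presented to the supervisor on 2005-02-08), i.e. 2005-03-01; done 2005-03-02, after the minimum wait.
Step 3: 70 days after 2005-02-08 (when the written grievance is presented to the supervisor) is 2005-04-19; done 2005-04-02 — timely.
Step 4: 7 days after 2005-05-01 (end of the 29-day waiting period, which began when a grievance meeting is requested on 2005-04-02) is 2005-05-08; 2005-05-07 is within that limit.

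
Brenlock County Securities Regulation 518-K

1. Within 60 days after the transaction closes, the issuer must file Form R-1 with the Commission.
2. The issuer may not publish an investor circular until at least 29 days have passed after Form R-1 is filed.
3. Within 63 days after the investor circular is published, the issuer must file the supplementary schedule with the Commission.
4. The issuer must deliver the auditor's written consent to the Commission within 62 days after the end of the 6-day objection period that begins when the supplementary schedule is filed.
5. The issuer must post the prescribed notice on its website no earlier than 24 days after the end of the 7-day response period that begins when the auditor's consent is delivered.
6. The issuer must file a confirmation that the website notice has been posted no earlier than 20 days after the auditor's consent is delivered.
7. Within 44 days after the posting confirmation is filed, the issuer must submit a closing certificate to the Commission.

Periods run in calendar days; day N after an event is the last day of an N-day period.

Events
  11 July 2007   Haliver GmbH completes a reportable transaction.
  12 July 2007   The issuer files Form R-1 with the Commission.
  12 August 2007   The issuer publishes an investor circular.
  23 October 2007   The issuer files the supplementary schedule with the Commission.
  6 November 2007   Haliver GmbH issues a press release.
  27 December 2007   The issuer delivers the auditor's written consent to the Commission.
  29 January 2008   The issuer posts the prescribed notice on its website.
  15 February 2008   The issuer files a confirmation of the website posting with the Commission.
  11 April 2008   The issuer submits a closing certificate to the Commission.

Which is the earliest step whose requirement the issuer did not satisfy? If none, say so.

Step 3

Step 1: 60 days after 11 July 2007 (when the transaction closes) is 9 September 2007; completed 12 July 2007, before the deadline.
Step 2: the earliest permitted date is 29 days after 12 July 2007 (when Form R-1 is filed), i.e. 10 August 2007; 12 August 2007 is on or after that date.
Step 3: 63 days after 12 August 2007 (when the investor circular is published) is 14 October 2007; done 23 October 2007 — 9 days late.
The analysis stops there.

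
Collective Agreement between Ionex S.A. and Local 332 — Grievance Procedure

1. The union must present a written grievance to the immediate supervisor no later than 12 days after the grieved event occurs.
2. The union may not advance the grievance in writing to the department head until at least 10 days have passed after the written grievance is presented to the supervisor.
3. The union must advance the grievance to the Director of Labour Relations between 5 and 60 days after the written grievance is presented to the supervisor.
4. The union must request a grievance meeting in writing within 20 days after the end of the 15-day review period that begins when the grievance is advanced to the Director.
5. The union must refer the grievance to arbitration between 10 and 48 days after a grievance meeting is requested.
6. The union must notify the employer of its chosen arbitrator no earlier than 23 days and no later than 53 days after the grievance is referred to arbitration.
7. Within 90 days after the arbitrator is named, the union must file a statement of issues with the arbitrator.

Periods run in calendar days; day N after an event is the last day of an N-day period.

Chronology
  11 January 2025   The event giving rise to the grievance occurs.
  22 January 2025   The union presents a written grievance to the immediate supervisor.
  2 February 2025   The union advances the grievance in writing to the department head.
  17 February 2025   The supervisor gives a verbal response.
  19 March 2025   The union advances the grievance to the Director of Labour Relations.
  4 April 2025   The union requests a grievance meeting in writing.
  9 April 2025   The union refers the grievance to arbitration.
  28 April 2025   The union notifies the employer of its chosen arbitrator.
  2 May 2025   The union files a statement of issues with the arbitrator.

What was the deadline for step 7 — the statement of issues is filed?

27 July 2025

Step 7 runs from 28 April 2025, when the arbitrator is named. 90 days after 28 April 2025 is 27 July 2025.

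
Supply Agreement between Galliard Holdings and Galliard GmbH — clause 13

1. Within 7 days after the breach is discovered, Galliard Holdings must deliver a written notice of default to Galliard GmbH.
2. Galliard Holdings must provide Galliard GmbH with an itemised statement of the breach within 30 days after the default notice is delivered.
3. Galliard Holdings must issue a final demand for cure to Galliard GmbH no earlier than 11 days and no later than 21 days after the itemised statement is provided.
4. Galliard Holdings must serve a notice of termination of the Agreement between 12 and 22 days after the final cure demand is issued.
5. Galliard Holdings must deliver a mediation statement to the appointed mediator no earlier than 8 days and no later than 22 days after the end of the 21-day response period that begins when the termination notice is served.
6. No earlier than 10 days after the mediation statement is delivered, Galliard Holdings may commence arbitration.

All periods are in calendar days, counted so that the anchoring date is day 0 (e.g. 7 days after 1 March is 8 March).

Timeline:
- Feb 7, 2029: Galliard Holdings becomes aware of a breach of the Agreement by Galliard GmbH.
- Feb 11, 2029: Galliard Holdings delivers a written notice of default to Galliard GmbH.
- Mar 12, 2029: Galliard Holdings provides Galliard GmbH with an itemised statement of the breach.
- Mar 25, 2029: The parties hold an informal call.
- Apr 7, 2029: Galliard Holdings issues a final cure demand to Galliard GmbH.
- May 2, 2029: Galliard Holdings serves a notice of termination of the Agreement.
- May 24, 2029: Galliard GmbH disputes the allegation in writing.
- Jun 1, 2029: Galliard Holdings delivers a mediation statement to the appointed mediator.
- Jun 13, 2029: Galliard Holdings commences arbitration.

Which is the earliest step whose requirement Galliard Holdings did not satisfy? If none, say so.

Step 1 — counting 7 days from Feb 7, 2029 (when the breach is discovered) gives a deadline of Feb 14, 2029; completed Feb 11, 2029, before the deadline.
Step 2 — counting 30 days from Feb 11, 2029 (when the default notice is delivered) gives a deadline of Mar 13, 2029; Mar 12, 2029 is within that limit.
Step 3 — 11 and 21 days from Mar 12, 2029 (when the itemised statement is provided) are Mar 23, 2029 and Apr 2, 2029 respectively; Apr 7, 2029 is 5 days past the end of the window.
Later steps need not be reached.

Step 3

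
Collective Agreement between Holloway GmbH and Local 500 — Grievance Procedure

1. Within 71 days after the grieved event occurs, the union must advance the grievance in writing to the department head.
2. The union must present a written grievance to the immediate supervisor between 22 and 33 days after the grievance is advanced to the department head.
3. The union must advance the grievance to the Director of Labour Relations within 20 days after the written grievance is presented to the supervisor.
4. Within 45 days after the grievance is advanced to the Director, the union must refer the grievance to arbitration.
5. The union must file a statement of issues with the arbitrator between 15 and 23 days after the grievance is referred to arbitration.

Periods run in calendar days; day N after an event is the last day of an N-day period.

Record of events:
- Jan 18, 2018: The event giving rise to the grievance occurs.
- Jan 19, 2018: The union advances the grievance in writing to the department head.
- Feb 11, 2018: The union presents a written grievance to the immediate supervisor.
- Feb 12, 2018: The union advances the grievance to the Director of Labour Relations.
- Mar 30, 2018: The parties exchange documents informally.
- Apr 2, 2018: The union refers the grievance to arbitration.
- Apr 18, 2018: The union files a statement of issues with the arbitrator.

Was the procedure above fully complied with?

Step 1 — counting 71 days from Jan 18, 2018 (when the grieved event occurs) gives a deadline of Mar 30, 2018; Jan 19, 2018 is within that limit.
Step 2 — 22 and 33 days from Jan 19, 2018 (when the grievance is advanced to the department head) are Feb 10, 2018 and Feb 21, 2018 respectively; done Feb 11, 2018, which is between those dates.
Step 3 — counting 20 days from Feb 11, 2018 (when the written grievance is presented to the supervisor) gives a deadline of Mar 3, 2018; Feb 12, 2018 is within that limit.
Step 4 — counting 45 days from Feb 12, 2018 (when the grievance is advanced to the Director) gives a deadline of Mar 29, 2018; Apr 2, 2018 misses that deadline by 4 days.
The analysis stops there.

No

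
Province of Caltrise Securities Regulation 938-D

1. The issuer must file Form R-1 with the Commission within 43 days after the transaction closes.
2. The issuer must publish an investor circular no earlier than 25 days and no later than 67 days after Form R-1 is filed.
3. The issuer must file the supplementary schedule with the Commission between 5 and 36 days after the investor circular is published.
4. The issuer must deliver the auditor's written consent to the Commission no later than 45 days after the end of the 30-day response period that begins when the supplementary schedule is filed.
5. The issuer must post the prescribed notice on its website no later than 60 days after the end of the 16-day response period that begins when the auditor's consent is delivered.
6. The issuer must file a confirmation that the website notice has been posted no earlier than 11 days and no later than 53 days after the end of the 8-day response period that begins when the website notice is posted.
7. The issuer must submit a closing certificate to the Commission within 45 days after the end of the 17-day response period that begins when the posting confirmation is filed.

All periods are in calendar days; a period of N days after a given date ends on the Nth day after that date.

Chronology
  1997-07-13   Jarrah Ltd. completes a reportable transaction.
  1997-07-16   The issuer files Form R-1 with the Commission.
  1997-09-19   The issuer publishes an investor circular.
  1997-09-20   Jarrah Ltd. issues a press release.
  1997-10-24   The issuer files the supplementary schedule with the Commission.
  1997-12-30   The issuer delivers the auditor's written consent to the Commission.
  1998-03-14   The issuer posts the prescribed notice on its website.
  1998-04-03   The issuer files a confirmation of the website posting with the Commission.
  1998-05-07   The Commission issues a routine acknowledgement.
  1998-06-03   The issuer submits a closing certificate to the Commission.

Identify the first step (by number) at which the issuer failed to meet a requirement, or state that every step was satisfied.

None — every step was satisfied

Step 1 — counting 43 days from 1997-07-13 (when the transaction closes) gives a deadline of 1997-08-25; 1997-07-16 is within that limit.
Step 2 — 25 and 67 days from 1997-07-16 (when Form R-1 is filed) are 1997-08-10 and 1997-09-21 respectively; done 1997-09-19 — within the window.
Step 3 — 5 and 36 days from 1997-09-19 (when the investor circular is published) are 1997-09-24 and 1997-10-25 respectively; 1997-10-24 falls inside that range.
Step 4 — counting 45 days from 1997-11-23 (end of the 30-day response period, which began when the supplementary schedule is filed on 1997-10-24) gives a deadline of 1998-01-07; completed 1997-12-30, before the deadline.
Step 5 — counting 60 days from 1998-01-15 (end of the 16-day response period, which began when the auditor's consent is delivered on 1997-12-30) gives a deadline of 1998-03-16; completed 1998-03-14, before the deadline.
Step 6 — 11 and 53 days from 1998-03-22 (end of the 8-day response period, which began when the website notice is posted on 1998-03-14) are 1998-04-02 and 1998-05-14 respectively; 1998-04-03 falls inside that range.
Step 7 — counting 45 days from 1998-04-20 (end of the 17-day response period, which began when the posting confirmation is filed on 1998-04-03) gives a deadline of 1998-06-04; 1998-06-03 is within that limit.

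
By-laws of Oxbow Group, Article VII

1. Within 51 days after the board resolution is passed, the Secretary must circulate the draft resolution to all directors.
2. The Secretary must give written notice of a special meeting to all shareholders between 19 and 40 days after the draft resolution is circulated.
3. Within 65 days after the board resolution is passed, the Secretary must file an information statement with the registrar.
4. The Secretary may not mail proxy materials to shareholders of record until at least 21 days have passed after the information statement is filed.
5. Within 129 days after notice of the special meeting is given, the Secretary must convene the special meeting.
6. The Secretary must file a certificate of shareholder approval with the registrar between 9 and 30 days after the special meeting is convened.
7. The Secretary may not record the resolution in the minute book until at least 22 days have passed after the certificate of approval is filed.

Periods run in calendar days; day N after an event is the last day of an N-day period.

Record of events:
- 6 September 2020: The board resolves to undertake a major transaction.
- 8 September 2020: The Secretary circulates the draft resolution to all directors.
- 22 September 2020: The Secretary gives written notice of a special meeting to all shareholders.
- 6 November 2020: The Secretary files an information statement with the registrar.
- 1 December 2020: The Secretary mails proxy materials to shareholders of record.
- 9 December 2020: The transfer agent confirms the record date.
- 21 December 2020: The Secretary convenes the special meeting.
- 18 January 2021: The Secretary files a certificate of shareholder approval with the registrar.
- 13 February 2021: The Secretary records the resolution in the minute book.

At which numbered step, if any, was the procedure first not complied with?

Step 2

Step 1 — counting 51 days from 6 September 2020 (when the board resolution is passed) gives a deadline of 27 October 2020; 8 September 2020 is within that limit.
Step 2 — 19 and 40 days from 8 September 2020 (when the draft resolution is circulated) are 27 September 2020 and 18 October 2020 respectively; 22 September 2020 is 5 days too early.
That is the first point of non-compliance.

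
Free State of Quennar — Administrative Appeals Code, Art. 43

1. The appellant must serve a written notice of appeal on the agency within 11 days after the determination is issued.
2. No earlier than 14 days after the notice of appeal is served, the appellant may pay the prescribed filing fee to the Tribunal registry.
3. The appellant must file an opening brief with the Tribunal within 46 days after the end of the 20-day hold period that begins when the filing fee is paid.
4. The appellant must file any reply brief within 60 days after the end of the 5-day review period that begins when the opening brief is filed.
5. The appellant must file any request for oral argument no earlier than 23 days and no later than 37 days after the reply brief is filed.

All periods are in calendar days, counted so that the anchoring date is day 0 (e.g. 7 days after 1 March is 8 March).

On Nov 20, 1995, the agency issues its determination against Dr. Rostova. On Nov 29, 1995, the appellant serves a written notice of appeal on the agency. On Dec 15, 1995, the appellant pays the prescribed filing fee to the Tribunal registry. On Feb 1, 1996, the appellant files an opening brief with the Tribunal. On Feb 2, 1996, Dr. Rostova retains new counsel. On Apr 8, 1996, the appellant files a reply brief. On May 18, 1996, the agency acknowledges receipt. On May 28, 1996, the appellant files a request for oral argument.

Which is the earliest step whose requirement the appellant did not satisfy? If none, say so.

Step 1: 11 days after Nov 20, 1995 (when the determination is issued) is Dec 1, 1995; completed Nov 29, 1995, before the deadline.
Step 2: the earliest permitted date is 14 days after Nov 29, 1995 (when the notice of appeal is served), i.e. Dec 13, 1995; Dec 15, 1995 is on or after that date.
Step 3: 46 days after Jan 4, 1996 (end of the 20-day hold period, which began when the filing fee is paid on Dec 15, 1995) is Feb 19, 1996; completed Feb 1, 1996, before the deadline.
Step 4: 60 days after Feb 6, 1996 (end of the 5-day review period, which began when the opening brief is filed on Feb 1, 1996) is Apr 6, 1996; done Apr 8, 1996 — 2 days late.
No need to go further; step 4 was not satisfied.

Step 4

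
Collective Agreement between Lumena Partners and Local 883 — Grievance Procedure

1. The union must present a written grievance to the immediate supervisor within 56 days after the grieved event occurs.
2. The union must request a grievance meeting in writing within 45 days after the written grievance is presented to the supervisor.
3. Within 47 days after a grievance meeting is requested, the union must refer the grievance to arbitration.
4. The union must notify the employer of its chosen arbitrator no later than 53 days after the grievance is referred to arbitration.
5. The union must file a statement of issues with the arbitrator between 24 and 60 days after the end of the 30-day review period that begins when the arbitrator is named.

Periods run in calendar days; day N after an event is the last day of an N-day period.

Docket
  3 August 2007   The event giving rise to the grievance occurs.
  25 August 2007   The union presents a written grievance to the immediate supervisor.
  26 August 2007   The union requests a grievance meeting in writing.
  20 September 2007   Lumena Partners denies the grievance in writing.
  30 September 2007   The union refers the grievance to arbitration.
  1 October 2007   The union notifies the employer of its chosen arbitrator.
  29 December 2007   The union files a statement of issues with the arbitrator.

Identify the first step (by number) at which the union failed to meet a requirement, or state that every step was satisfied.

None — every step was satisfied

Step 1 — counting 56 days from 3 August 2007 (when the grieved event occurs) gives a deadline of 28 September 2007; 25 August 2007 is within that limit.
Step 2 — counting 45 days from 25 August 2007 (when the written grievance is presented to the supervisor) gives a deadline of 9 October 2007; done 26 August 2007 — timely.
Step 3 — counting 47 days from 26 August 2007 (when a grievance meeting is requested) gives a deadline of 12 October 2007; 30 September 2007 is within that limit.
Step 4 — counting 53 days from 30 September 2007 (when the grievance is referred to arbitration) gives a deadline of 22 November 2007; 1 October 2007 is within that limit.
Step 5 — 24 and 60 days from 31 October 2007 (end of the 30-day review period, which began when the arbitrator is named on 1 October 2007) are 24 November 2007 and 30 December 2007 respectively; done 29 December 2007 — within the window.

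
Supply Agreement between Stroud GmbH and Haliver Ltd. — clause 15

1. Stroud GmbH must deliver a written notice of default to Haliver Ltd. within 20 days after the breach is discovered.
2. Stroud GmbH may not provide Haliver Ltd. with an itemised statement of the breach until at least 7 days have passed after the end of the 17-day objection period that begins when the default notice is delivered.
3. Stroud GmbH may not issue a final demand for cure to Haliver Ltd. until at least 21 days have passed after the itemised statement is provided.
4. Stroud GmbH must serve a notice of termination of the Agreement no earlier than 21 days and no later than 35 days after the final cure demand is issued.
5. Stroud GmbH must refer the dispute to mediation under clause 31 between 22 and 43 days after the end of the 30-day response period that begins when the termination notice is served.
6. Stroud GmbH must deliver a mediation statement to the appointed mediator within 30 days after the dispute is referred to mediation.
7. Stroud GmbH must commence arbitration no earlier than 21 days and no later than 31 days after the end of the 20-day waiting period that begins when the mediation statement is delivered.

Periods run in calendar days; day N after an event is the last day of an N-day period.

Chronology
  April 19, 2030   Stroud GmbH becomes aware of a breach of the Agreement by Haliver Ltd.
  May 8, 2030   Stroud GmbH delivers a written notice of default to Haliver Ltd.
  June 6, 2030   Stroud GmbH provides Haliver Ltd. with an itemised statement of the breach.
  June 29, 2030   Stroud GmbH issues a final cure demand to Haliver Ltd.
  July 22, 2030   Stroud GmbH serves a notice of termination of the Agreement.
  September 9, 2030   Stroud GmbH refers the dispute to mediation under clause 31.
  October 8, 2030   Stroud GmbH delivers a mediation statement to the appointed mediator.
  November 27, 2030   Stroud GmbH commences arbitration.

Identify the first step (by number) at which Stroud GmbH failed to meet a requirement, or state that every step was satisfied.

Step 5

(1) due by April 19, 2030 + 20 days = May 9, 2030; May 8, 2030 is within that limit.
(2) permitted from May 25, 2030 + 7 days = June 1, 2030 onward; done June 6, 2030 — permitted.
(3) permitted from June 6, 2030 + 21 days = June 27, 2030 onward; June 29, 2030 is on or after that date.
(4) the permitted window runs from June 29, 2030 + 21 = July 20, 2030 to June 29, 2030 + 35 = August 3, 2030; July 22, 2030 falls inside that range.
(5) the permitted window runs from August 21, 2030 + 22 = September 12, 2030 to August 21, 2030 + 43 = October 3, 2030; September 9, 2030 is 3 days too early.
No need to go further; step 5 was not satisfied.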